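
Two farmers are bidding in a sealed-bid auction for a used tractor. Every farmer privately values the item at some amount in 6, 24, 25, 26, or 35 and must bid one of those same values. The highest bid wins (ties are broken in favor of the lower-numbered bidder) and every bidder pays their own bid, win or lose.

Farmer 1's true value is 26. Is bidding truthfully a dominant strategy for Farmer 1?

No

Consider the case where Farmer 2 bids 6.
Truthful bid 26: wins, pays 26, utility 26 - 26 = 0.
Bid 6 instead: wins, pays 6, utility 26 - 6 = 20.
Since 20 > 0, bidding 6 is strictly better here, so truthful bidding is not dominant.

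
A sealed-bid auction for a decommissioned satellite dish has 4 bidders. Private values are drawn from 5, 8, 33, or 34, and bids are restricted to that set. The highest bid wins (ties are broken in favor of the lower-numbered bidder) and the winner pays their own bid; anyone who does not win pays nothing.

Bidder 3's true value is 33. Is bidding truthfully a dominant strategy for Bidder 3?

No

Consider the case where Bidder 1 bids 5, Bidder 2 bids 5 and Bidder 4 bids 5.
Truthful bid 33: wins, pays 33, utility 33 - 33 = 0.
Bid 8 instead: wins, pays 8, utility 33 - 8 = 25.
Since 25 > 0, bidding 8 is strictly better here, so truthful bidding is not dominant.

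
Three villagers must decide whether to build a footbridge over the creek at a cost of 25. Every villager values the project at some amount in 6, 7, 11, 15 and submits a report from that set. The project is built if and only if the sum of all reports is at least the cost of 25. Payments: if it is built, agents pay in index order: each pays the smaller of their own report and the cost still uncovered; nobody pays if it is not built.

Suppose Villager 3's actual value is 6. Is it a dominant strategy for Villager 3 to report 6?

Check each profile of the others' reports and compare truth against every alternative report.
Others report (7, 11): truth gives 0, best alternative gives -1.
Others report (11, 7): truth gives 0, best alternative gives -1.
Others report (11, 15): truth gives 6, best alternative gives 6.
Others report (15, 11): truth gives 6, best alternative gives 6.
Others report (15, 15): truth gives 6, best alternative gives 6.
Others report (7, 15): truth gives 3, best alternative gives 3.
(Remaining 10 profiles checked similarly; truth is weakly best in each.)
In every case the truthful report is at least as good as any alternative, so it is a dominant strategy.

Yes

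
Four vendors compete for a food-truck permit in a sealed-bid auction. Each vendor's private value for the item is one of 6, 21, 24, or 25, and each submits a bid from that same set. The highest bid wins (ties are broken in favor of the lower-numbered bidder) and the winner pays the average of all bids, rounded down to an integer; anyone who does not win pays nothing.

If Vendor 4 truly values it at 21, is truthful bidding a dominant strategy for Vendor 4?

No

Consider the case where Vendor 1 bids 6, Vendor 2 bids 6 and Vendor 3 bids 21.
Truthful bid 21: loses, pays 0, utility 0.
Bid 24 instead: wins, pays 14, utility 21 - 14 = 7.
Since 7 > 0, bidding 24 is strictly better here, so truthful bidding is not dominant.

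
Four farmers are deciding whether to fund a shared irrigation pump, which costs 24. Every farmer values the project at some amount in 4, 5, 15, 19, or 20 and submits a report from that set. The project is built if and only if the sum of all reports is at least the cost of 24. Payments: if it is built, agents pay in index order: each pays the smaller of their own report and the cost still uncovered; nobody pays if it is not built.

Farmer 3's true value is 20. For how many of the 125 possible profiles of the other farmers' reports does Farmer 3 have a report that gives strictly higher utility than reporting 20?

Others report (4, 4, 4): truth gives 4; report 15 gives 5 > 4. Violating.
Others report (4, 4, 5): truth gives 4; report 15 gives 5 > 4. Violating.
Others report (4, 4, 15): truth gives 4; report 4 gives 16 > 4. Violating.
Others report (4, 4, 19): truth gives 4; report 4 gives 16 > 4. Violating.
Others report (4, 5, 4): truth gives 5; no alternative beats it.
Others report (4, 5, 5): truth gives 5; no alternative beats it.
(Checking all 125 profiles: 24 have a profitable deviation, 101 do not.)

24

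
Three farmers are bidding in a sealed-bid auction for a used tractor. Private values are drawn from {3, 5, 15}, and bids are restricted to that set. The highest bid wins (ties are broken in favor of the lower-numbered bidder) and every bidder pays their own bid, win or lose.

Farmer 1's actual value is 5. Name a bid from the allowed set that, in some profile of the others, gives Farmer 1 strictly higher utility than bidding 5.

3

Suppose Farmer 2 bids 3 and Farmer 3 bids 3.
Bid 5: wins, pays 5, utility 5 - 5 = 0.
Bid 3: wins, pays 3, utility 5 - 3 = 2.
So bidding 3 beats truth here (2 > 0).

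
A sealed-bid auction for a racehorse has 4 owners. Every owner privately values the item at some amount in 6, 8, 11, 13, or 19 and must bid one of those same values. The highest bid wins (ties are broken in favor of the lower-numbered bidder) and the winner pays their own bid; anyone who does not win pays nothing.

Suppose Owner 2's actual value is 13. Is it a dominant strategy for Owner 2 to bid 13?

No

Consider the case where Owner 1 bids 6, Owner 3 bids 6 and Owner 4 bids 6.
Truthful bid 13: wins, pays 13, utility 13 - 13 = 0.
Bid 8 instead: wins, pays 8, utility 13 - 8 = 5.
Since 5 > 0, bidding 8 is strictly better here, so truthful bidding is not dominant.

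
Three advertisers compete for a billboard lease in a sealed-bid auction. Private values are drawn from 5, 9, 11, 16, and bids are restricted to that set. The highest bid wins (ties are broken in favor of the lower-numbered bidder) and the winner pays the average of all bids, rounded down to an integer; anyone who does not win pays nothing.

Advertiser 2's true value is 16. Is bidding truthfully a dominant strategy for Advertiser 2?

Consider the case where Advertiser 1 bids 5 and Advertiser 3 bids 5.
Truthful bid 16: wins, pays 8, utility 16 - 8 = 8.
Bid 9 instead: wins, pays 6, utility 16 - 6 = 10.
Since 10 > 8, bidding 9 is strictly better here, so truthful bidding is not dominant.

No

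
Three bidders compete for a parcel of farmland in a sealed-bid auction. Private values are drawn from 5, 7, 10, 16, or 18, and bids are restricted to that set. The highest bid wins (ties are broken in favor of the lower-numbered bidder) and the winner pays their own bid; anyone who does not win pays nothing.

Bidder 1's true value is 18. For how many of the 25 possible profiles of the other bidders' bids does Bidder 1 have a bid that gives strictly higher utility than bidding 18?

Others bid (5, 5): truth gives 0; bid 5 gives 13 > 0. Violating.
Others bid (5, 7): truth gives 0; bid 7 gives 11 > 0. Violating.
Others bid (5, 10): truth gives 0; bid 10 gives 8 > 0. Violating.
Others bid (5, 16): truth gives 0; bid 16 gives 2 > 0. Violating.
Others bid (5, 18): truth gives 0; no alternative beats it.
Others bid (7, 18): truth gives 0; no alternative beats it.
(Checking all 25 profiles: 16 have a profitable deviation, 9 do not.)

16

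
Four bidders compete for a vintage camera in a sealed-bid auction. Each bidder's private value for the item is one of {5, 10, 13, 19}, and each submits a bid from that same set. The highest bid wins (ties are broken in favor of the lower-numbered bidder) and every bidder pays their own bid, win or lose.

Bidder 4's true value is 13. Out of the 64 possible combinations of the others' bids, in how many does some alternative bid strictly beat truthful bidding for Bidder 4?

Others bid (5, 5, 5): truth gives 0; bid 10 gives 3 > 0. Violating.
Others bid (5, 5, 13): truth gives -13; bid 5 gives -5 > -13. Violating.
Others bid (5, 5, 19): truth gives -13; bid 5 gives -5 > -13. Violating.
Others bid (5, 10, 13): truth gives -13; bid 5 gives -5 > -13. Violating.
Others bid (5, 5, 10): truth gives 0; no alternative beats it.
Others bid (5, 10, 5): truth gives 0; no alternative beats it.
(Checking all 64 profiles: 57 have a profitable deviation, 7 do not.)

57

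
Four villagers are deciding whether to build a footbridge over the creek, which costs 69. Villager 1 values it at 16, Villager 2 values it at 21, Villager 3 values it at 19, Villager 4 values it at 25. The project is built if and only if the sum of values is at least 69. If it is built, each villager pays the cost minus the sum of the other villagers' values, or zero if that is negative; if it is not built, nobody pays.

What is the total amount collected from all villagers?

Total value 81 ≥ cost 69, so it is built.
Villager 1: others sum to 65; max(0, 69 - 65) = 4.
Villager 2: others sum to 60; max(0, 69 - 60) = 9.
Villager 3: others sum to 62; max(0, 69 - 62) = 7.
Villager 4: others sum to 56; max(0, 69 - 56) = 13.
Total collected = 4 + 9 + 7 + 13 = 33.

33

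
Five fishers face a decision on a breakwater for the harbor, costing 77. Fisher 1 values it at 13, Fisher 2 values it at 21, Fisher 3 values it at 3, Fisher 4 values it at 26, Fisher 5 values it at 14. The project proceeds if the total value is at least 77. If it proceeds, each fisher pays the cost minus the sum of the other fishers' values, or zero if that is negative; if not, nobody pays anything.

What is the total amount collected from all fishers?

Total value 77 ≥ cost 77, so it is built.
Fisher 1: others sum to 64; max(0, 77 - 64) = 13.
Fisher 2: others sum to 56; max(0, 77 - 56) = 21.
Fisher 3: others sum to 74; max(0, 77 - 74) = 3.
Fisher 4: others sum to 51; max(0, 77 - 51) = 26.
Fisher 5: others sum to 63; max(0, 77 - 63) = 14.
Total collected = 13 + 21 + 3 + 26 + 14 = 77.

77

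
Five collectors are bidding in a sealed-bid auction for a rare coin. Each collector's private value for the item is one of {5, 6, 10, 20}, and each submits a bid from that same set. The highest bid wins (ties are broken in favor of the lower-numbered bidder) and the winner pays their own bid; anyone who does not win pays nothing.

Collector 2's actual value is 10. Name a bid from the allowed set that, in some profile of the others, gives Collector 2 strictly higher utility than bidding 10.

Suppose Collector 1 bids 5, Collector 3 bids 5, Collector 4 bids 5 and Collector 5 bids 5.
Bid 10: wins, pays 10, utility 10 - 10 = 0.
Bid 6: wins, pays 6, utility 10 - 6 = 4.
So bidding 6 beats truth here (4 > 0).

6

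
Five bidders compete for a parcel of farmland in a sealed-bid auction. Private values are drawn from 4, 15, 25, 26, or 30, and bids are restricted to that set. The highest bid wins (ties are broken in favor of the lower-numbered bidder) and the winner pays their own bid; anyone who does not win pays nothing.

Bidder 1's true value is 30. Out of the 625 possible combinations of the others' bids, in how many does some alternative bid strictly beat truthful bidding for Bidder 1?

256

Others bid (4, 4, 4, 4): truth gives 0; bid 4 gives 26 > 0. Violating.
Others bid (4, 4, 4, 15): truth gives 0; bid 15 gives 15 > 0. Violating.
Others bid (4, 4, 4, 25): truth gives 0; bid 25 gives 5 > 0. Violating.
Others bid (4, 4, 4, 26): truth gives 0; bid 26 gives 4 > 0. Violating.
Others bid (4, 4, 4, 30): truth gives 0; no alternative beats it.
Others bid (4, 4, 15, 30): truth gives 0; no alternative beats it.
(Checking all 625 profiles: 256 have a profitable deviation, 369 do not.)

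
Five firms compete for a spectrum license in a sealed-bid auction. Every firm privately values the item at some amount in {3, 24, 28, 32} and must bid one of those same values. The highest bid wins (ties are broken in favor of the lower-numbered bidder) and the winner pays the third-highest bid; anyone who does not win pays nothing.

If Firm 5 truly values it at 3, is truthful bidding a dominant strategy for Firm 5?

Check each profile of the others' bids and compare truth against every alternative bid.
Others bid (3, 3, 3, 3): truth gives 0, best alternative gives 0.
Others bid (3, 3, 3, 24): truth gives 0, best alternative gives 0.
Others bid (3, 3, 3, 28): truth gives 0, best alternative gives 0.
Others bid (3, 3, 3, 32): truth gives 0, best alternative gives 0.
Others bid (3, 3, 24, 3): truth gives 0, best alternative gives 0.
Others bid (3, 3, 24, 24): truth gives 0, best alternative gives 0.
(Remaining 250 profiles checked similarly; truth is weakly best in each.)
In every case the truthful bid is at least as good as any alternative, so it is a dominant strategy.

Yes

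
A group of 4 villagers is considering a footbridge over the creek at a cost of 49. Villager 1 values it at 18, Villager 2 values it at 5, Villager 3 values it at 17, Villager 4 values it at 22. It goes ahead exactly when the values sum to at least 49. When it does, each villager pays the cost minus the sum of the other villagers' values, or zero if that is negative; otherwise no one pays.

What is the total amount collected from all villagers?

18

Total value 62 ≥ cost 49, so it is built.
Villager 1: others sum to 44; max(0, 49 - 44) = 5.
Villager 2: others sum to 57; max(0, 49 - 57) = 0.
Villager 3: others sum to 45; max(0, 49 - 45) = 4.
Villager 4: others sum to 40; max(0, 49 - 40) = 9.
Total collected = 5 + 0 + 4 + 9 = 18.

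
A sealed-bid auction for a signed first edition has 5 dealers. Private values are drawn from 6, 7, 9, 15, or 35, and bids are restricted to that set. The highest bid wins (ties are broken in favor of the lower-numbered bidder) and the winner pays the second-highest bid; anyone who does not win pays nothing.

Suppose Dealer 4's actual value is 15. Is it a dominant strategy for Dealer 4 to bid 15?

Check each profile of the others' bids and compare truth against every alternative bid.
Others bid (6, 6, 6, 6): truth gives 9, best alternative gives 9.
Others bid (6, 6, 6, 7): truth gives 8, best alternative gives 8.
Others bid (6, 6, 7, 6): truth gives 8, best alternative gives 8.
Others bid (6, 6, 7, 7): truth gives 8, best alternative gives 8.
Others bid (6, 7, 6, 6): truth gives 8, best alternative gives 8.
Others bid (6, 7, 6, 7): truth gives 8, best alternative gives 8.
(Remaining 619 profiles checked similarly; truth is weakly best in each.)
In every case the truthful bid is at least as good as any alternative, so it is a dominant strategy.

Yes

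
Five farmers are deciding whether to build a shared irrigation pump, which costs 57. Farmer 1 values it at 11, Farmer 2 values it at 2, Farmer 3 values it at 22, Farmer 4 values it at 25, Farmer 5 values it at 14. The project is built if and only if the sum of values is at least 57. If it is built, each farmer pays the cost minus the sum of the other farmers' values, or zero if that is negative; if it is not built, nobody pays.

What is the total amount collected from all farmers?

Total value 74 ≥ cost 57, so it is built.
Farmer 1: others sum to 63; max(0, 57 - 63) = 0.
Farmer 2: others sum to 72; max(0, 57 - 72) = 0.
Farmer 3: others sum to 52; max(0, 57 - 52) = 5.
Farmer 4: others sum to 49; max(0, 57 - 49) = 8.
Farmer 5: others sum to 60; max(0, 57 - 60) = 0.
Total collected = 0 + 0 + 5 + 8 + 0 = 13.

13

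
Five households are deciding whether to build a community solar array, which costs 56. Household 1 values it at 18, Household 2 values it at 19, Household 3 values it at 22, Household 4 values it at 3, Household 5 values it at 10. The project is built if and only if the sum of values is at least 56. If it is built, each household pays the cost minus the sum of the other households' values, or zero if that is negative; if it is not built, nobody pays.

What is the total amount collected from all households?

11

Total value 72 ≥ cost 56, so it is built.
Household 1: others sum to 54; max(0, 56 - 54) = 2.
Household 2: others sum to 53; max(0, 56 - 53) = 3.
Household 3: others sum to 50; max(0, 56 - 50) = 6.
Household 4: others sum to 69; max(0, 56 - 69) = 0.
Household 5: others sum to 62; max(0, 56 - 62) = 0.
Total collected = 2 + 3 + 6 + 0 + 0 = 11.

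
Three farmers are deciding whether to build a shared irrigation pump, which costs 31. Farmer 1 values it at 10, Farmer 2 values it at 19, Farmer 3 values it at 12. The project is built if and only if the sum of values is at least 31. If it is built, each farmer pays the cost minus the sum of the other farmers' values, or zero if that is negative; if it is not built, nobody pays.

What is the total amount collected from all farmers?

Total value 41 ≥ cost 31, so it is built.
Farmer 1: others sum to 31; max(0, 31 - 31) = 0.
Farmer 2: others sum to 22; max(0, 31 - 22) = 9.
Farmer 3: others sum to 29; max(0, 31 - 29) = 2.
Total collected = 0 + 9 + 2 = 11.

11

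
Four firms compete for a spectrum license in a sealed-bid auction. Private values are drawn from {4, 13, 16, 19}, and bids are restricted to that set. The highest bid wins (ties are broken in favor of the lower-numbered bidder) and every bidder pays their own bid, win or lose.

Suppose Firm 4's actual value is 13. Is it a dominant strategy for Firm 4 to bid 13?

No

Consider the case where Firm 1 bids 4, Firm 2 bids 4 and Firm 3 bids 13.
Truthful bid 13: loses but pays 13, utility -13.
Bid 4 instead: loses but pays 4, utility -4.
Since -4 > -13, bidding 4 is strictly better here, so truthful bidding is not dominant.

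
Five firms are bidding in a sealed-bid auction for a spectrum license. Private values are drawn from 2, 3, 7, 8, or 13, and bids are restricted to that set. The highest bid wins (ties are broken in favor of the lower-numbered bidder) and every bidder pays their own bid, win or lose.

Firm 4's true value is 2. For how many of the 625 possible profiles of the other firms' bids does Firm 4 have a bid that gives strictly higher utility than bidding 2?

2

Others bid (2, 2, 2, 2): truth gives -2; bid 3 gives -1 > -2. Violating.
Others bid (2, 2, 2, 3): truth gives -2; bid 3 gives -1 > -2. Violating.
Others bid (2, 2, 2, 7): truth gives -2; no alternative beats it.
Others bid (2, 2, 2, 8): truth gives -2; no alternative beats it.
(Checking all 625 profiles: 2 have a profitable deviation, 623 do not.)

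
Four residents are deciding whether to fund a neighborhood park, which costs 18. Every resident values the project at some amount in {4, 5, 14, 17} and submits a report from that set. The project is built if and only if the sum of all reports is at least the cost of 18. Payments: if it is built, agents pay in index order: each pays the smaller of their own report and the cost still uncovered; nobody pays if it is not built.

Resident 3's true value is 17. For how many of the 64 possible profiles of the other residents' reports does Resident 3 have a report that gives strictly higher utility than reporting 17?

15

Others report (4, 4, 5): truth gives 7; report 5 gives 12 > 7. Violating.
Others report (4, 4, 14): truth gives 7; report 4 gives 13 > 7. Violating.
Others report (4, 4, 17): truth gives 7; report 4 gives 13 > 7. Violating.
Others report (4, 5, 4): truth gives 8; report 5 gives 12 > 8. Violating.
Others report (4, 4, 4): truth gives 7; no alternative beats it.
Others report (4, 14, 4): truth gives 17; no alternative beats it.
(Checking all 64 profiles: 15 have a profitable deviation, 49 do not.)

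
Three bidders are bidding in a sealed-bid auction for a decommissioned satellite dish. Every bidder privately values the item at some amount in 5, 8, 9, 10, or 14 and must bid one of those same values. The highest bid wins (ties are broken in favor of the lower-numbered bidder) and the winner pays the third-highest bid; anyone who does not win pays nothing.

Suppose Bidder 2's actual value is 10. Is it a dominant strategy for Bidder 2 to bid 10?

Consider the case where Bidder 1 bids 5 and Bidder 3 bids 14.
Truthful bid 10: loses, pays 0, utility 0.
Bid 14 instead: wins, pays 5, utility 10 - 5 = 5.
Since 5 > 0, bidding 14 is strictly better here, so truthful bidding is not dominant.

No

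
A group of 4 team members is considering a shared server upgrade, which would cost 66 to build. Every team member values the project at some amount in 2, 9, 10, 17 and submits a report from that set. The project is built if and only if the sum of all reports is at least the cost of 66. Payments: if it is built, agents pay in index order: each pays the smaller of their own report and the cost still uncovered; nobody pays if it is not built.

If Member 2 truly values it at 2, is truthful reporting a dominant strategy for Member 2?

Check each profile of the others' reports and compare truth against every alternative report.
Others report (2, 2, 2): truth gives 0, best alternative gives 0.
Others report (2, 2, 9): truth gives 0, best alternative gives 0.
Others report (2, 2, 10): truth gives 0, best alternative gives 0.
Others report (2, 2, 17): truth gives 0, best alternative gives 0.
Others report (2, 9, 2): truth gives 0, best alternative gives 0.
Others report (2, 9, 9): truth gives 0, best alternative gives 0.
(Remaining 58 profiles checked similarly; truth is weakly best in each.)
In every case the truthful report is at least as good as any alternative, so it is a dominant strategy.

Yes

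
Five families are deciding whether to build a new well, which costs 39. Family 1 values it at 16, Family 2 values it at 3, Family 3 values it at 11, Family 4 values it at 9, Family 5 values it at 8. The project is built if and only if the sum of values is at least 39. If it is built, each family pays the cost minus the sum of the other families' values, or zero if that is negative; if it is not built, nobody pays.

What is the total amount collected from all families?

12

Total value 47 ≥ cost 39, so it is built.
Family 1: others sum to 31; max(0, 39 - 31) = 8.
Family 2: others sum to 44; max(0, 39 - 44) = 0.
Family 3: others sum to 36; max(0, 39 - 36) = 3.
Family 4: others sum to 38; max(0, 39 - 38) = 1.
Family 5: others sum to 39; max(0, 39 - 39) = 0.
Total collected = 8 + 0 + 3 + 1 + 0 = 12.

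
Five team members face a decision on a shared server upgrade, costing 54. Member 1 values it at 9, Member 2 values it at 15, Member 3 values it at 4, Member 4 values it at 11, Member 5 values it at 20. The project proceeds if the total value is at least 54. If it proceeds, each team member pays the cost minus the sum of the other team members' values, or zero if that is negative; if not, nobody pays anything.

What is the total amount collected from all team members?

35

Total value 59 ≥ cost 54, so it is built.
Member 1: others sum to 50; max(0, 54 - 50) = 4.
Member 2: others sum to 44; max(0, 54 - 44) = 10.
Member 3: others sum to 55; max(0, 54 - 55) = 0.
Member 4: others sum to 48; max(0, 54 - 48) = 6.
Member 5: others sum to 39; max(0, 54 - 39) = 15.
Total collected = 4 + 10 + 0 + 6 + 15 = 35.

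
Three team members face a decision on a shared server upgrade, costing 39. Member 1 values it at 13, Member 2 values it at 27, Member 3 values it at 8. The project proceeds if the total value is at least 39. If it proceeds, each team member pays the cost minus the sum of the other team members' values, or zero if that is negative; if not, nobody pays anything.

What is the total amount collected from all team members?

Total value 48 ≥ cost 39, so it is built.
Member 1: others sum to 35; max(0, 39 - 35) = 4.
Member 2: others sum to 21; max(0, 39 - 21) = 18.
Member 3: others sum to 40; max(0, 39 - 40) = 0.
Total collected = 4 + 18 + 0 = 22.

22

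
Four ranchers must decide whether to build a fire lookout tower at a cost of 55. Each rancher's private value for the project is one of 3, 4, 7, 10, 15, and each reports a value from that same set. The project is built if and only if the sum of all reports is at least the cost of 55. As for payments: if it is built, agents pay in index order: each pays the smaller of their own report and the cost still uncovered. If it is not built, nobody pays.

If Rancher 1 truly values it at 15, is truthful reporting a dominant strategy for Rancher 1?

No

Consider the case where Rancher 2 reports 15, Rancher 3 reports 15 and Rancher 4 reports 15.
Truthful report 15: project built, pays 15, utility 15 - 15 = 0.
Report 10 instead: project built, pays 10, utility 15 - 10 = 5.
Since 5 > 0, reporting 10 is strictly better here, so truthful reporting is not dominant.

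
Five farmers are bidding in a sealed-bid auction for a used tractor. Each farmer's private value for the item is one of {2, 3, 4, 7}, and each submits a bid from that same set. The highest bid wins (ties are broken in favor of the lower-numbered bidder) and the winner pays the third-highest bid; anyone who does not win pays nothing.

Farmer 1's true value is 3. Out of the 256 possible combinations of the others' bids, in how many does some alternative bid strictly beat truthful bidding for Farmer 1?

8

Others bid (2, 2, 2, 4): truth gives 0; bid 4 gives 1 > 0. Violating.
Others bid (2, 2, 2, 7): truth gives 0; bid 7 gives 1 > 0. Violating.
Others bid (2, 2, 4, 2): truth gives 0; bid 4 gives 1 > 0. Violating.
Others bid (2, 2, 7, 2): truth gives 0; bid 7 gives 1 > 0. Violating.
Others bid (2, 2, 2, 2): truth gives 1; no alternative beats it.
Others bid (2, 2, 2, 3): truth gives 1; no alternative beats it.
(Checking all 256 profiles: 8 have a profitable deviation, 248 do not.)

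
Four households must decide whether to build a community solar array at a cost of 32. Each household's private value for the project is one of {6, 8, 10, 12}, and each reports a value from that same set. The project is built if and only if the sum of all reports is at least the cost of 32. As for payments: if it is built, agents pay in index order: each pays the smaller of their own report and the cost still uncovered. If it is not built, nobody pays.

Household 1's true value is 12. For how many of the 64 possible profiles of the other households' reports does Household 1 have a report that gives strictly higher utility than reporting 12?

Others report (6, 6, 10): truth gives 0; report 10 gives 2 > 0. Violating.
Others report (6, 6, 12): truth gives 0; report 8 gives 4 > 0. Violating.
Others report (6, 8, 8): truth gives 0; report 10 gives 2 > 0. Violating.
Others report (6, 8, 10): truth gives 0; report 8 gives 4 > 0. Violating.
Others report (6, 6, 6): truth gives 0; no alternative beats it.
Others report (6, 6, 8): truth gives 0; no alternative beats it.
(Checking all 64 profiles: 60 have a profitable deviation, 4 do not.)

60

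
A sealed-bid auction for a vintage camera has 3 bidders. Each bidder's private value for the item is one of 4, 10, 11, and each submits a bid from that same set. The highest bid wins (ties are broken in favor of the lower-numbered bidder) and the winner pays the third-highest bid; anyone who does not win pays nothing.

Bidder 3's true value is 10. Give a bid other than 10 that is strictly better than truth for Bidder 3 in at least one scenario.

Suppose Bidder 1 bids 4 and Bidder 2 bids 10.
Bid 10: loses, pays 0, utility 0.
Bid 11: wins, pays 4, utility 10 - 4 = 6.
So bidding 11 beats truth here (6 > 0).

11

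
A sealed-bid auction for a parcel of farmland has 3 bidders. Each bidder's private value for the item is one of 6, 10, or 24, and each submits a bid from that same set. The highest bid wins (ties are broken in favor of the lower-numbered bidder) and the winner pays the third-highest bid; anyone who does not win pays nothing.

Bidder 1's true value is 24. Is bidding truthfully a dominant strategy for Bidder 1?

Yes

Check each profile of the others' bids and compare truth against every alternative bid.
Others bid (6, 24): truth gives 18, best alternative gives 0.
Others bid (24, 6): truth gives 18, best alternative gives 0.
Others bid (10, 24): truth gives 14, best alternative gives 0.
Others bid (24, 10): truth gives 14, best alternative gives 0.
Others bid (6, 6): truth gives 18, best alternative gives 18.
Others bid (6, 10): truth gives 18, best alternative gives 18.
(Remaining 3 profiles checked similarly; truth is weakly best in each.)
In every case the truthful bid is at least as good as any alternative, so it is a dominant strategy.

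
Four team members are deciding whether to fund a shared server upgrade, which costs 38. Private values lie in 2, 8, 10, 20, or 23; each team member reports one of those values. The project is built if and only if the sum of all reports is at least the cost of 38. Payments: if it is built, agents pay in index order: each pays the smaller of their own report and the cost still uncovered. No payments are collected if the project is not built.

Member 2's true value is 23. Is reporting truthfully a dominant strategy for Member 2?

Consider the case where Member 1 reports 2, Member 3 reports 2 and Member 4 reports 20.
Truthful report 23: project built, pays 23, utility 23 - 23 = 0.
Report 20 instead: project built, pays 20, utility 23 - 20 = 3.
Since 3 > 0, reporting 20 is strictly better here, so truthful reporting is not dominant.

No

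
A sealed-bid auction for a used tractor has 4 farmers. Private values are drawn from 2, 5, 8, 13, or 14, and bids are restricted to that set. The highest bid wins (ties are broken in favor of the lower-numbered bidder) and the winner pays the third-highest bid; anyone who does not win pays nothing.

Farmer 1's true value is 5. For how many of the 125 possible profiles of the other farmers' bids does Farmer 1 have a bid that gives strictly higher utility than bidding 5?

Others bid (2, 2, 8): truth gives 0; bid 8 gives 3 > 0. Violating.
Others bid (2, 2, 13): truth gives 0; bid 13 gives 3 > 0. Violating.
Others bid (2, 2, 14): truth gives 0; bid 14 gives 3 > 0. Violating.
Others bid (2, 8, 2): truth gives 0; bid 8 gives 3 > 0. Violating.
Others bid (2, 2, 2): truth gives 3; no alternative beats it.
Others bid (2, 2, 5): truth gives 3; no alternative beats it.
(Checking all 125 profiles: 9 have a profitable deviation, 116 do not.)

9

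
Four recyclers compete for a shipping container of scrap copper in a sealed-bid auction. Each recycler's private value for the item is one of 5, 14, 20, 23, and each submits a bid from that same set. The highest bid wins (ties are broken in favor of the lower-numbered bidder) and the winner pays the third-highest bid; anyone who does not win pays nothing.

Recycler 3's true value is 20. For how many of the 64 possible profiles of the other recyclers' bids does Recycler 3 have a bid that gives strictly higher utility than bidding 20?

12

Others bid (5, 5, 23): truth gives 0; bid 23 gives 15 > 0. Violating.
Others bid (5, 14, 23): truth gives 0; bid 23 gives 6 > 0. Violating.
Others bid (5, 20, 5): truth gives 0; bid 23 gives 15 > 0. Violating.
Others bid (5, 20, 14): truth gives 0; bid 23 gives 6 > 0. Violating.
Others bid (5, 5, 5): truth gives 15; no alternative beats it.
Others bid (5, 5, 14): truth gives 15; no alternative beats it.
(Checking all 64 profiles: 12 have a profitable deviation, 52 do not.)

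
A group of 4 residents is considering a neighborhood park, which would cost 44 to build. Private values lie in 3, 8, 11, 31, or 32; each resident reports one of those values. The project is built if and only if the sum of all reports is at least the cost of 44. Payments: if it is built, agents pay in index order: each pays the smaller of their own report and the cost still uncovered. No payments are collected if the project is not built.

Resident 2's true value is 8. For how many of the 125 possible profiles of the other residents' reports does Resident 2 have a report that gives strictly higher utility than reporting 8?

Others report (3, 8, 31): truth gives 0; report 3 gives 5 > 0. Violating.
Others report (3, 8, 32): truth gives 0; report 3 gives 5 > 0. Violating.
Others report (3, 11, 31): truth gives 0; report 3 gives 5 > 0. Violating.
Others report (3, 11, 32): truth gives 0; report 3 gives 5 > 0. Violating.
Others report (3, 3, 3): truth gives 0; no alternative beats it.
Others report (3, 3, 8): truth gives 0; no alternative beats it.
(Checking all 125 profiles: 92 have a profitable deviation, 33 do not.)

92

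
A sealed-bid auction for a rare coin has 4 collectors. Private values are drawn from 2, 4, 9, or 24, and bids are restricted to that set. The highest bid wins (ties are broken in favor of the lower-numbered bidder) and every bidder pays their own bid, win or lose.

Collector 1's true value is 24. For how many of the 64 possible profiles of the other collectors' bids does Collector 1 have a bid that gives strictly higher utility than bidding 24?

Others bid (2, 2, 2): truth gives 0; bid 2 gives 22 > 0. Violating.
Others bid (2, 2, 4): truth gives 0; bid 4 gives 20 > 0. Violating.
Others bid (2, 2, 9): truth gives 0; bid 9 gives 15 > 0. Violating.
Others bid (2, 4, 2): truth gives 0; bid 4 gives 20 > 0. Violating.
Others bid (2, 2, 24): truth gives 0; no alternative beats it.
Others bid (2, 4, 24): truth gives 0; no alternative beats it.
(Checking all 64 profiles: 27 have a profitable deviation, 37 do not.)

27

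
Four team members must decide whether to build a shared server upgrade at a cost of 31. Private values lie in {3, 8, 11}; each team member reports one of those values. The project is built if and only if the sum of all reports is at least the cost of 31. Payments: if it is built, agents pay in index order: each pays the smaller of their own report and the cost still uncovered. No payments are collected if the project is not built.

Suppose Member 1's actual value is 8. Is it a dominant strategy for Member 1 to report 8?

No

Consider the case where Member 2 reports 8, Member 3 reports 11 and Member 4 reports 11.
Truthful report 8: project built, pays 8, utility 8 - 8 = 0.
Report 3 instead: project built, pays 3, utility 8 - 3 = 5.
Since 5 > 0, reporting 3 is strictly better here, so truthful reporting is not dominant.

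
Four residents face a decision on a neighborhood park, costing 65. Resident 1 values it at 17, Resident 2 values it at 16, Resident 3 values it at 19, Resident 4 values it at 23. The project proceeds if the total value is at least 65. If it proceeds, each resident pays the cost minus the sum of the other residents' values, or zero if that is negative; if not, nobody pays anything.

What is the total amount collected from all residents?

Total value 75 ≥ cost 65, so it is built.
Resident 1: others sum to 58; max(0, 65 - 58) = 7.
Resident 2: others sum to 59; max(0, 65 - 59) = 6.
Resident 3: others sum to 56; max(0, 65 - 56) = 9.
Resident 4: others sum to 52; max(0, 65 - 52) = 13.
Total collected = 7 + 6 + 9 + 13 = 35.

35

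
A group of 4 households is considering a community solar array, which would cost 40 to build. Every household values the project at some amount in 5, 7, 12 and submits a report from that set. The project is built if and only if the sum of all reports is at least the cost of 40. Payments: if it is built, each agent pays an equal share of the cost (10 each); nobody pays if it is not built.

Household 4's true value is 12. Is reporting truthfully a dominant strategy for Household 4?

Yes

Check each profile of the others' reports and compare truth against every alternative report.
Others report (5, 12, 12): truth gives 2, best alternative gives 0.
Others report (7, 12, 12): truth gives 2, best alternative gives 0.
Others report (12, 5, 12): truth gives 2, best alternative gives 0.
Others report (12, 7, 12): truth gives 2, best alternative gives 0.
Others report (12, 12, 5): truth gives 2, best alternative gives 0.
Others report (12, 12, 7): truth gives 2, best alternative gives 0.
(Remaining 21 profiles checked similarly; truth is weakly best in each.)
In every case the truthful report is at least as good as any alternative, so it is a dominant strategy.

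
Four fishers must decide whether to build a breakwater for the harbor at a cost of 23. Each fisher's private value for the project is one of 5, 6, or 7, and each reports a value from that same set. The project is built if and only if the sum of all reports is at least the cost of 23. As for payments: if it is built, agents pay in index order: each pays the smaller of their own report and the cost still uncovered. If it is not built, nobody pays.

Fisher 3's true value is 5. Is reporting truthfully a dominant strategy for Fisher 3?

Yes

Check each profile of the others' reports and compare truth against every alternative report.
Others report (5, 5, 7): truth gives 0, best alternative gives -1.
Others report (5, 6, 6): truth gives 0, best alternative gives -1.
Others report (5, 6, 7): truth gives 0, best alternative gives -1.
Others report (5, 7, 5): truth gives 0, best alternative gives -1.
Others report (5, 7, 6): truth gives 0, best alternative gives -1.
Others report (5, 7, 7): truth gives 0, best alternative gives -1.
(Remaining 21 profiles checked similarly; truth is weakly best in each.)
In every case the truthful report is at least as good as any alternative, so it is a dominant strategy.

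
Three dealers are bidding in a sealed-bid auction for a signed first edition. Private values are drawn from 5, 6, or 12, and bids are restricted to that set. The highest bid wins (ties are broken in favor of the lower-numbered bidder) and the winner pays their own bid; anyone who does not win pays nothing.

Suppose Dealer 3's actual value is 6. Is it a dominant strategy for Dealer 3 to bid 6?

Yes

Check each profile of the others' bids and compare truth against every alternative bid.
Others bid (5, 5): truth gives 0, best alternative gives 0.
Others bid (5, 6): truth gives 0, best alternative gives 0.
Others bid (5, 12): truth gives 0, best alternative gives 0.
Others bid (6, 5): truth gives 0, best alternative gives 0.
Others bid (6, 6): truth gives 0, best alternative gives 0.
Others bid (6, 12): truth gives 0, best alternative gives 0.
(Remaining 3 profiles checked similarly; truth is weakly best in each.)
In every case the truthful bid is at least as good as any alternative, so it is a dominant strategy.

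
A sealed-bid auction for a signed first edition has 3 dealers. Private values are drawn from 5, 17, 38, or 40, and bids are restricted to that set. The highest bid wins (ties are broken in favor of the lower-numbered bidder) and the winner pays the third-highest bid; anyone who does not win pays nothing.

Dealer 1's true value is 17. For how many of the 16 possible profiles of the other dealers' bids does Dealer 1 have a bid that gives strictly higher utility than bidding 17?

4

Others bid (5, 38): truth gives 0; bid 38 gives 12 > 0. Violating.
Others bid (5, 40): truth gives 0; bid 40 gives 12 > 0. Violating.
Others bid (38, 5): truth gives 0; bid 38 gives 12 > 0. Violating.
Others bid (40, 5): truth gives 0; bid 40 gives 12 > 0. Violating.
Others bid (5, 5): truth gives 12; no alternative beats it.
Others bid (5, 17): truth gives 12; no alternative beats it.
(Checking all 16 profiles: 4 have a profitable deviation, 12 do not.)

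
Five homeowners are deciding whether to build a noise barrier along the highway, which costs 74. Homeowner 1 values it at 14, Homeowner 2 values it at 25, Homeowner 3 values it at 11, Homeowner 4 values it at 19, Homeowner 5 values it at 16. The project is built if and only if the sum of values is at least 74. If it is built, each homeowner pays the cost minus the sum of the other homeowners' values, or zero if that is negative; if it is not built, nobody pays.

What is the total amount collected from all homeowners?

Total value 85 ≥ cost 74, so it is built.
Homeowner 1: others sum to 71; max(0, 74 - 71) = 3.
Homeowner 2: others sum to 60; max(0, 74 - 60) = 14.
Homeowner 3: others sum to 74; max(0, 74 - 74) = 0.
Homeowner 4: others sum to 66; max(0, 74 - 66) = 8.
Homeowner 5: others sum to 69; max(0, 74 - 69) = 5.
Total collected = 3 + 14 + 0 + 8 + 5 = 30.

30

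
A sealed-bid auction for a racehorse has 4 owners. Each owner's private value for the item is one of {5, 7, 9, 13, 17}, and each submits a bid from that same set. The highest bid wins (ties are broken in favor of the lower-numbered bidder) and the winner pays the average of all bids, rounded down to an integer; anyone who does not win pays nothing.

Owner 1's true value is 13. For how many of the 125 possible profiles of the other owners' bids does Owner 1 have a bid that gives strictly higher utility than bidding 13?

Others bid (5, 5, 5): truth gives 6; bid 5 gives 8 > 6. Violating.
Others bid (5, 5, 7): truth gives 6; bid 7 gives 7 > 6. Violating.
Others bid (5, 5, 9): truth gives 5; bid 9 gives 6 > 5. Violating.
Others bid (5, 5, 17): truth gives 0; bid 17 gives 2 > 0. Violating.
Others bid (5, 5, 13): truth gives 4; no alternative beats it.
Others bid (5, 7, 13): truth gives 4; no alternative beats it.
(Checking all 125 profiles: 51 have a profitable deviation, 74 do not.)

51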